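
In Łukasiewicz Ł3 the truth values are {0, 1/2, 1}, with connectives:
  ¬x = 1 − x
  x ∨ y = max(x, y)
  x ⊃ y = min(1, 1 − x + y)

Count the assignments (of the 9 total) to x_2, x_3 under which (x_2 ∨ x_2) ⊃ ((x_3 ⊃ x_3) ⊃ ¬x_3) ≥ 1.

x_2 = 0, x_3 = 0 ↦ 1  ≥
x_2 = 0, x_3 = 1/2 ↦ 1  ≥
x_2 = 0, x_3 = 1 ↦ 1  ≥
x_2 = 1/2, x_3 = 0 ↦ 1  ≥
x_2 = 1/2, x_3 = 1/2 ↦ 1  ≥
x_2 = 1/2, x_3 = 1 ↦ 1/2  <
x_2 = 1, x_3 = 0 ↦ 1  ≥
x_2 = 1, x_3 = 1/2 ↦ 1/2  <
x_2 = 1, x_3 = 1 ↦ 0  <
So 6 of the 9 assignments meet the threshold.

6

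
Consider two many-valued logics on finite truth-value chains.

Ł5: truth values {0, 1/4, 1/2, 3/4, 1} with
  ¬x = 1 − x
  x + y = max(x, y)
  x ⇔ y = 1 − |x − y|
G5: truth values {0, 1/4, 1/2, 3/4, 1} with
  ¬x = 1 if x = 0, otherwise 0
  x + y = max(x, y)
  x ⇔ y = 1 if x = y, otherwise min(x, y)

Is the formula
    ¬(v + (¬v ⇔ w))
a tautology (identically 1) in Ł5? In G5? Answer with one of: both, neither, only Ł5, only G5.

neither

In Ł5: at v = 0, w = 1/4 the value is 3/4 — not a tautology.
In G5: at v = 0, w = 1/4 the value is 0 — not a tautology.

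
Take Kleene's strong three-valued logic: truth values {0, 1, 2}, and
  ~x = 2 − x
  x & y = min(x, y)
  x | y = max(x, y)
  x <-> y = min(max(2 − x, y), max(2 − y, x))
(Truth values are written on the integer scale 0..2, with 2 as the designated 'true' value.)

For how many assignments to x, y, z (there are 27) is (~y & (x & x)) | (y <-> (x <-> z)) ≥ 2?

6

value 2: 6 assignments (counts)
value 1: 18 assignments
value 0: 3 assignments
So 6 of the 27 assignments meet the threshold.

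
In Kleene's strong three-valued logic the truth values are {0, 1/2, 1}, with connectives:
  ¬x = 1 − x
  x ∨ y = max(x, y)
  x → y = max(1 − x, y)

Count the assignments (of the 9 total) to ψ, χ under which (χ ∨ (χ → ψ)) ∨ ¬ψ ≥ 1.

8

ψ = 0, χ = 0 ↦ 1  ≥
ψ = 0, χ = 1/2 ↦ 1  ≥
ψ = 0, χ = 1 ↦ 1  ≥
ψ = 1/2, χ = 0 ↦ 1  ≥
ψ = 1/2, χ = 1/2 ↦ 1/2  <
ψ = 1/2, χ = 1 ↦ 1  ≥
ψ = 1, χ = 0 ↦ 1  ≥
ψ = 1, χ = 1/2 ↦ 1  ≥
ψ = 1, χ = 1 ↦ 1  ≥
So 8 of the 9 assignments meet the threshold.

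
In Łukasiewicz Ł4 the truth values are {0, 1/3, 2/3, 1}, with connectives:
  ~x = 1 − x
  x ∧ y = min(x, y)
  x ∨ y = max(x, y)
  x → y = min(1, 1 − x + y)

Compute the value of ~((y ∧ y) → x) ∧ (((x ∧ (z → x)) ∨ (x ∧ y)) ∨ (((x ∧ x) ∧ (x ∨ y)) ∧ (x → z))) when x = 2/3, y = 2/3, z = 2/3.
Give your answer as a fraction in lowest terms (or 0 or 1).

0

y ∧ y = 2/3 ∧ 2/3 = 2/3
(y ∧ y) → x = 2/3 → 2/3 = 1
~((y ∧ y) → x) = ~1 = 0
z → x = 2/3 → 2/3 = 1
x ∧ (z → x) = 2/3 ∧ 1 = 2/3
x ∧ y = 2/3 ∧ 2/3 = 2/3
(x ∧ (z → x)) ∨ (x ∧ y) = 2/3 ∨ 2/3 = 2/3
x ∧ x = 2/3 ∧ 2/3 = 2/3
x ∨ y = 2/3 ∨ 2/3 = 2/3
(x ∧ x) ∧ (x ∨ y) = 2/3 ∧ 2/3 = 2/3
x → z = 2/3 → 2/3 = 1
((x ∧ x) ∧ (x ∨ y)) ∧ (x → z) = 2/3 ∧ 1 = 2/3
((x ∧ (z → x)) ∨ (x ∧ y)) ∨ (((x ∧ x) ∧ (x ∨ y)) ∧ (x → z)) = 2/3 ∨ 2/3 = 2/3
~((y ∧ y) → x) ∧ (((x ∧ (z → x)) ∨ (x ∧ y)) ∨ (((x ∧ x) ∧ (x ∨ y)) ∧ (x → z))) = 0 ∧ 2/3 = 0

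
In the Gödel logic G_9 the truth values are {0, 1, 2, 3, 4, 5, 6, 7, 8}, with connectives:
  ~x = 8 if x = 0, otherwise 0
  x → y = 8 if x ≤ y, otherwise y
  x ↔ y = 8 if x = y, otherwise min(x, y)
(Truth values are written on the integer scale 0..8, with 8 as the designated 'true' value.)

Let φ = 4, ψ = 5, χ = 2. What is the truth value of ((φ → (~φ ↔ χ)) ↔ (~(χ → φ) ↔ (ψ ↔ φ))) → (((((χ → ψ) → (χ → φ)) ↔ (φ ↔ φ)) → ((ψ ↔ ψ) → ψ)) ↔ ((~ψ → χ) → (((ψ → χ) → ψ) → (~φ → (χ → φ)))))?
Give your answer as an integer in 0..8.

5

~φ = ~4 = 0
~φ ↔ χ = 0 ↔ 2 = 0
φ → (~φ ↔ χ) = 4 → 0 = 0
χ → φ = 2 → 4 = 8
~(χ → φ) = ~8 = 0
ψ ↔ φ = 5 ↔ 4 = 4
~(χ → φ) ↔ (ψ ↔ φ) = 0 ↔ 4 = 0
(φ → (~φ ↔ χ)) ↔ (~(χ → φ) ↔ (ψ ↔ φ)) = 0 ↔ 0 = 8
χ → ψ = 2 → 5 = 8
χ → φ = 2 → 4 = 8
(χ → ψ) → (χ → φ) = 8 → 8 = 8
φ ↔ φ = 4 ↔ 4 = 8
((χ → ψ) → (χ → φ)) ↔ (φ ↔ φ) = 8 ↔ 8 = 8
ψ ↔ ψ = 5 ↔ 5 = 8
(ψ ↔ ψ) → ψ = 8 → 5 = 5
(((χ → ψ) → (χ → φ)) ↔ (φ ↔ φ)) → ((ψ ↔ ψ) → ψ) = 8 → 5 = 5
~ψ = ~5 = 0
~ψ → χ = 0 → 2 = 8
ψ → χ = 5 → 2 = 2
(ψ → χ) → ψ = 2 → 5 = 8
~φ = ~4 = 0
χ → φ = 2 → 4 = 8
~φ → (χ → φ) = 0 → 8 = 8
((ψ → χ) → ψ) → (~φ → (χ → φ)) = 8 → 8 = 8
(~ψ → χ) → (((ψ → χ) → ψ) → (~φ → (χ → φ))) = 8 → 8 = 8
((((χ → ψ) → (χ → φ)) ↔ (φ ↔ φ)) → ((ψ ↔ ψ) → ψ)) ↔ ((~ψ → χ) → (((ψ → χ) → ψ) → (~φ → (χ → φ)))) = 5 ↔ 8 = 5
((φ → (~φ ↔ χ)) ↔ (~(χ → φ) ↔ (ψ ↔ φ))) → (((((χ → ψ) → (χ → φ)) ↔ (φ ↔ φ)) → ((ψ ↔ ψ) → ψ)) ↔ ((~ψ → χ) → (((ψ → χ) → ψ) → (~φ → (χ → φ))))) = 8 → 5 = 5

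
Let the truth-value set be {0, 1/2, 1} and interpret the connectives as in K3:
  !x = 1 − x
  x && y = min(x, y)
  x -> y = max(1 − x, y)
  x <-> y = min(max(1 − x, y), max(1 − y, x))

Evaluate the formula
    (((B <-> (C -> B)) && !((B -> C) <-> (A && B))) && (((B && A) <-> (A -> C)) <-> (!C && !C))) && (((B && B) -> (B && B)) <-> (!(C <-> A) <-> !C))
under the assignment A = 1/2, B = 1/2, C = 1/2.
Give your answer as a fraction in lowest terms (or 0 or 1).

C -> B = 1/2 -> 1/2 = 1/2
B <-> (C -> B) = 1/2 <-> 1/2 = 1/2
B -> C = 1/2 -> 1/2 = 1/2
A && B = 1/2 && 1/2 = 1/2
(B -> C) <-> (A && B) = 1/2 <-> 1/2 = 1/2
!((B -> C) <-> (A && B)) = !1/2 = 1/2
(B <-> (C -> B)) && !((B -> C) <-> (A && B)) = 1/2 && 1/2 = 1/2
B && A = 1/2 && 1/2 = 1/2
A -> C = 1/2 -> 1/2 = 1/2
(B && A) <-> (A -> C) = 1/2 <-> 1/2 = 1/2
!C = !1/2 = 1/2
!C = !1/2 = 1/2
!C && !C = 1/2 && 1/2 = 1/2
((B && A) <-> (A -> C)) <-> (!C && !C) = 1/2 <-> 1/2 = 1/2
((B <-> (C -> B)) && !((B -> C) <-> (A && B))) && (((B && A) <-> (A -> C)) <-> (!C && !C)) = 1/2 && 1/2 = 1/2
B && B = 1/2 && 1/2 = 1/2
B && B = 1/2 && 1/2 = 1/2
(B && B) -> (B && B) = 1/2 -> 1/2 = 1/2
C <-> A = 1/2 <-> 1/2 = 1/2
!(C <-> A) = !1/2 = 1/2
!C = !1/2 = 1/2
!(C <-> A) <-> !C = 1/2 <-> 1/2 = 1/2
((B && B) -> (B && B)) <-> (!(C <-> A) <-> !C) = 1/2 <-> 1/2 = 1/2
(((B <-> (C -> B)) && !((B -> C) <-> (A && B))) && (((B && A) <-> (A -> C)) <-> (!C && !C))) && (((B && B) -> (B && B)) <-> (!(C <-> A) <-> !C)) = 1/2 && 1/2 = 1/2

1/2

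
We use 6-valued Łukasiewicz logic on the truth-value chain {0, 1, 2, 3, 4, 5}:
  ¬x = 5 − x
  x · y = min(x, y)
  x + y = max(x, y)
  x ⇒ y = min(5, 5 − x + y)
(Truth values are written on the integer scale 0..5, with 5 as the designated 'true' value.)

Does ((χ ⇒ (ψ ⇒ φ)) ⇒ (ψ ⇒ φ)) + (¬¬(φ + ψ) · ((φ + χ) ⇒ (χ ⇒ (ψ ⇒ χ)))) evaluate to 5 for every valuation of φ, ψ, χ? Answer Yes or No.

Counterexample: take φ = 0, ψ = 1, χ = 0.
ψ ⇒ φ = 1 ⇒ 0 = 4
χ ⇒ (ψ ⇒ φ) = 0 ⇒ 4 = 5
ψ ⇒ φ = 1 ⇒ 0 = 4
(χ ⇒ (ψ ⇒ φ)) ⇒ (ψ ⇒ φ) = 5 ⇒ 4 = 4
φ + ψ = 0 + 1 = 1
¬(φ + ψ) = ¬1 = 4
¬¬(φ + ψ) = ¬4 = 1
φ + χ = 0 + 0 = 0
ψ ⇒ χ = 1 ⇒ 0 = 4
χ ⇒ (ψ ⇒ χ) = 0 ⇒ 4 = 5
(φ + χ) ⇒ (χ ⇒ (ψ ⇒ χ)) = 0 ⇒ 5 = 5
¬¬(φ + ψ) · ((φ + χ) ⇒ (χ ⇒ (ψ ⇒ χ))) = 1 · 5 = 1
((χ ⇒ (ψ ⇒ φ)) ⇒ (ψ ⇒ φ)) + (¬¬(φ + ψ) · ((φ + χ) ⇒ (χ ⇒ (ψ ⇒ χ)))) = 4 + 1 = 4
This gives 4 ≠ 5.

No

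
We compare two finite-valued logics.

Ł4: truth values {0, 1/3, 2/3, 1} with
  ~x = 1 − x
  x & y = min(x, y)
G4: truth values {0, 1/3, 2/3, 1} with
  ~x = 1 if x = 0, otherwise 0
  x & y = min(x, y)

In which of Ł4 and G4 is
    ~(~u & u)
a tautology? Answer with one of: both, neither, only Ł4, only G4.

only G4

In Ł4: at u = 1/3 the value is 2/3 — not a tautology.
In G4: every assignment gives 1 — tautology.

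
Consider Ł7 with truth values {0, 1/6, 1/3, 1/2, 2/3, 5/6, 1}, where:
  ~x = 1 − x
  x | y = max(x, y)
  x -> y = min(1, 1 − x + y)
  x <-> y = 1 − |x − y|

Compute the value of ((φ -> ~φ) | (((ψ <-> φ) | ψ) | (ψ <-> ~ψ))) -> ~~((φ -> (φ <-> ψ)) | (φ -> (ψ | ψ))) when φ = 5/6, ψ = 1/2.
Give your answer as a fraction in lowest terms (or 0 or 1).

5/6

~φ = ~5/6 = 1/6
φ -> ~φ = 5/6 -> 1/6 = 1/3
ψ <-> φ = 1/2 <-> 5/6 = 2/3
(ψ <-> φ) | ψ = 2/3 | 1/2 = 2/3
~ψ = ~1/2 = 1/2
ψ <-> ~ψ = 1/2 <-> 1/2 = 1
((ψ <-> φ) | ψ) | (ψ <-> ~ψ) = 2/3 | 1 = 1
(φ -> ~φ) | (((ψ <-> φ) | ψ) | (ψ <-> ~ψ)) = 1/3 | 1 = 1
φ <-> ψ = 5/6 <-> 1/2 = 2/3
φ -> (φ <-> ψ) = 5/6 -> 2/3 = 5/6
ψ | ψ = 1/2 | 1/2 = 1/2
φ -> (ψ | ψ) = 5/6 -> 1/2 = 2/3
(φ -> (φ <-> ψ)) | (φ -> (ψ | ψ)) = 5/6 | 2/3 = 5/6
~((φ -> (φ <-> ψ)) | (φ -> (ψ | ψ))) = ~5/6 = 1/6
~~((φ -> (φ <-> ψ)) | (φ -> (ψ | ψ))) = ~1/6 = 5/6
((φ -> ~φ) | (((ψ <-> φ) | ψ) | (ψ <-> ~ψ))) -> ~~((φ -> (φ <-> ψ)) | (φ -> (ψ | ψ))) = 1 -> 5/6 = 5/6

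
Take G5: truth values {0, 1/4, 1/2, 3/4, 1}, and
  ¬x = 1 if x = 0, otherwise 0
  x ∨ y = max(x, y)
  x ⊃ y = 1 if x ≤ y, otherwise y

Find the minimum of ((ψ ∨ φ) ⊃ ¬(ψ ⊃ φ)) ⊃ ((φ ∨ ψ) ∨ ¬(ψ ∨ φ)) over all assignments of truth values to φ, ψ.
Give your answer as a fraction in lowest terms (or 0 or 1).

1/4

Take φ = 0, ψ = 1/4:
ψ ∨ φ = 1/4 ∨ 0 = 1/4
ψ ⊃ φ = 1/4 ⊃ 0 = 0
¬(ψ ⊃ φ) = ¬0 = 1
(ψ ∨ φ) ⊃ ¬(ψ ⊃ φ) = 1/4 ⊃ 1 = 1
φ ∨ ψ = 0 ∨ 1/4 = 1/4
ψ ∨ φ = 1/4 ∨ 0 = 1/4
¬(ψ ∨ φ) = ¬1/4 = 0
(φ ∨ ψ) ∨ ¬(ψ ∨ φ) = 1/4 ∨ 0 = 1/4
((ψ ∨ φ) ⊃ ¬(ψ ⊃ φ)) ⊃ ((φ ∨ ψ) ∨ ¬(ψ ∨ φ)) = 1 ⊃ 1/4 = 1/4
No assignment yields a value below 1/4, so this is the minimum.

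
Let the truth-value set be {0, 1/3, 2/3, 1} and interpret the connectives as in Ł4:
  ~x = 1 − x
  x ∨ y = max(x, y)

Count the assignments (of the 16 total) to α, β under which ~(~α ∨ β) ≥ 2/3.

4

α = 0, β = 0 ↦ 0  <
α = 0, β = 1/3 ↦ 0  <
α = 0, β = 2/3 ↦ 0  <
α = 0, β = 1 ↦ 0  <
α = 1/3, β = 0 ↦ 1/3  <
α = 1/3, β = 1/3 ↦ 1/3  <
α = 1/3, β = 2/3 ↦ 1/3  <
α = 1/3, β = 1 ↦ 0  <
α = 2/3, β = 0 ↦ 2/3  ≥
α = 2/3, β = 1/3 ↦ 2/3  ≥
α = 2/3, β = 2/3 ↦ 1/3  <
α = 2/3, β = 1 ↦ 0  <
α = 1, β = 0 ↦ 1  ≥
α = 1, β = 1/3 ↦ 2/3  ≥
α = 1, β = 2/3 ↦ 1/3  <
α = 1, β = 1 ↦ 0  <
So 4 of the 16 assignments meet the threshold.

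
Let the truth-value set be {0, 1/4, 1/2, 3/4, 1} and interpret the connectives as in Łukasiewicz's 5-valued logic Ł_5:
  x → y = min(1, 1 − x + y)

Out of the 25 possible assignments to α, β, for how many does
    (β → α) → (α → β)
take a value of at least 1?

value 1: 15 assignments (counts)
value 3/4: 4 assignments
value 1/2: 3 assignments
value 1/4: 2 assignments
value 0: 1 assignment
So 15 of the 25 assignments meet the threshold.

15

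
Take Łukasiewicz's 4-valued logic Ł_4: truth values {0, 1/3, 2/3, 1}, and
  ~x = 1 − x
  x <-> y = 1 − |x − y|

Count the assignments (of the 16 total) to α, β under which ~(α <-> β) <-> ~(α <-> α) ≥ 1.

4

α = 0, β = 0 ↦ 1  ≥
α = 0, β = 1/3 ↦ 2/3  <
α = 0, β = 2/3 ↦ 1/3  <
α = 0, β = 1 ↦ 0  <
α = 1/3, β = 0 ↦ 2/3  <
α = 1/3, β = 1/3 ↦ 1  ≥
α = 1/3, β = 2/3 ↦ 2/3  <
α = 1/3, β = 1 ↦ 1/3  <
α = 2/3, β = 0 ↦ 1/3  <
α = 2/3, β = 1/3 ↦ 2/3  <
α = 2/3, β = 2/3 ↦ 1  ≥
α = 2/3, β = 1 ↦ 2/3  <
α = 1, β = 0 ↦ 0  <
α = 1, β = 1/3 ↦ 1/3  <
α = 1, β = 2/3 ↦ 2/3  <
α = 1, β = 1 ↦ 1  ≥
So 4 of the 16 assignments meet the threshold.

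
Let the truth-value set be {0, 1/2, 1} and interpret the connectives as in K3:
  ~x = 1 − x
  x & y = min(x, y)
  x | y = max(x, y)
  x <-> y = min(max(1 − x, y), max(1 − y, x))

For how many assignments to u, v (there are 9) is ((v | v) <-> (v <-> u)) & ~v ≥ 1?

1

u = 0, v = 0 ↦ 0  <
u = 0, v = 1/2 ↦ 1/2  <
u = 0, v = 1 ↦ 0  <
u = 1/2, v = 0 ↦ 1/2  <
u = 1/2, v = 1/2 ↦ 1/2  <
u = 1/2, v = 1 ↦ 0  <
u = 1, v = 0 ↦ 1  ≥
u = 1, v = 1/2 ↦ 1/2  <
u = 1, v = 1 ↦ 0  <
So 1 of the 9 assignments meets the threshold.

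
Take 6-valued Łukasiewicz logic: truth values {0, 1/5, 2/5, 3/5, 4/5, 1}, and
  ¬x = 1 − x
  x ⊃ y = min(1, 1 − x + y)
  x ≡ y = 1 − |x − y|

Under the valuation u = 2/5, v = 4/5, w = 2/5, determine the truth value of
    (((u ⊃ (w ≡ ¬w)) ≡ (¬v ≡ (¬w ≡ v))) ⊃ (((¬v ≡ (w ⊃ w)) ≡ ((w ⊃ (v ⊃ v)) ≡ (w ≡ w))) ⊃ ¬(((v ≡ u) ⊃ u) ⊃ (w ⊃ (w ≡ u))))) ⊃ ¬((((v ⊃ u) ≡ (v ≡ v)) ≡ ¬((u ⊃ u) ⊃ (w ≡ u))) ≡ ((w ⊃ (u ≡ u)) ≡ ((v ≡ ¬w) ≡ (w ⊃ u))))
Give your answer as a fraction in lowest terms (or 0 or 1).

¬w = ¬2/5 = 3/5
w ≡ ¬w = 2/5 ≡ 3/5 = 4/5
u ⊃ (w ≡ ¬w) = 2/5 ⊃ 4/5 = 1
¬v = ¬4/5 = 1/5
¬w = ¬2/5 = 3/5
¬w ≡ v = 3/5 ≡ 4/5 = 4/5
¬v ≡ (¬w ≡ v) = 1/5 ≡ 4/5 = 2/5
(u ⊃ (w ≡ ¬w)) ≡ (¬v ≡ (¬w ≡ v)) = 1 ≡ 2/5 = 2/5
¬v = ¬4/5 = 1/5
w ⊃ w = 2/5 ⊃ 2/5 = 1
¬v ≡ (w ⊃ w) = 1/5 ≡ 1 = 1/5
v ⊃ v = 4/5 ⊃ 4/5 = 1
w ⊃ (v ⊃ v) = 2/5 ⊃ 1 = 1
w ≡ w = 2/5 ≡ 2/5 = 1
(w ⊃ (v ⊃ v)) ≡ (w ≡ w) = 1 ≡ 1 = 1
(¬v ≡ (w ⊃ w)) ≡ ((w ⊃ (v ⊃ v)) ≡ (w ≡ w)) = 1/5 ≡ 1 = 1/5
v ≡ u = 4/5 ≡ 2/5 = 3/5
(v ≡ u) ⊃ u = 3/5 ⊃ 2/5 = 4/5
w ≡ u = 2/5 ≡ 2/5 = 1
w ⊃ (w ≡ u) = 2/5 ⊃ 1 = 1
((v ≡ u) ⊃ u) ⊃ (w ⊃ (w ≡ u)) = 4/5 ⊃ 1 = 1
¬(((v ≡ u) ⊃ u) ⊃ (w ⊃ (w ≡ u))) = ¬1 = 0
((¬v ≡ (w ⊃ w)) ≡ ((w ⊃ (v ⊃ v)) ≡ (w ≡ w))) ⊃ ¬(((v ≡ u) ⊃ u) ⊃ (w ⊃ (w ≡ u))) = 1/5 ⊃ 0 = 4/5
((u ⊃ (w ≡ ¬w)) ≡ (¬v ≡ (¬w ≡ v))) ⊃ (((¬v ≡ (w ⊃ w)) ≡ ((w ⊃ (v ⊃ v)) ≡ (w ≡ w))) ⊃ ¬(((v ≡ u) ⊃ u) ⊃ (w ⊃ (w ≡ u)))) = 2/5 ⊃ 4/5 = 1
v ⊃ u = 4/5 ⊃ 2/5 = 3/5
v ≡ v = 4/5 ≡ 4/5 = 1
(v ⊃ u) ≡ (v ≡ v) = 3/5 ≡ 1 = 3/5
u ⊃ u = 2/5 ⊃ 2/5 = 1
w ≡ u = 2/5 ≡ 2/5 = 1
(u ⊃ u) ⊃ (w ≡ u) = 1 ⊃ 1 = 1
¬((u ⊃ u) ⊃ (w ≡ u)) = ¬1 = 0
((v ⊃ u) ≡ (v ≡ v)) ≡ ¬((u ⊃ u) ⊃ (w ≡ u)) = 3/5 ≡ 0 = 2/5
u ≡ u = 2/5 ≡ 2/5 = 1
w ⊃ (u ≡ u) = 2/5 ⊃ 1 = 1
¬w = ¬2/5 = 3/5
v ≡ ¬w = 4/5 ≡ 3/5 = 4/5
w ⊃ u = 2/5 ⊃ 2/5 = 1
(v ≡ ¬w) ≡ (w ⊃ u) = 4/5 ≡ 1 = 4/5
(w ⊃ (u ≡ u)) ≡ ((v ≡ ¬w) ≡ (w ⊃ u)) = 1 ≡ 4/5 = 4/5
(((v ⊃ u) ≡ (v ≡ v)) ≡ ¬((u ⊃ u) ⊃ (w ≡ u))) ≡ ((w ⊃ (u ≡ u)) ≡ ((v ≡ ¬w) ≡ (w ⊃ u))) = 2/5 ≡ 4/5 = 3/5
¬((((v ⊃ u) ≡ (v ≡ v)) ≡ ¬((u ⊃ u) ⊃ (w ≡ u))) ≡ ((w ⊃ (u ≡ u)) ≡ ((v ≡ ¬w) ≡ (w ⊃ u)))) = ¬3/5 = 2/5
(((u ⊃ (w ≡ ¬w)) ≡ (¬v ≡ (¬w ≡ v))) ⊃ (((¬v ≡ (w ⊃ w)) ≡ ((w ⊃ (v ⊃ v)) ≡ (w ≡ w))) ⊃ ¬(((v ≡ u) ⊃ u) ⊃ (w ⊃ (w ≡ u))))) ⊃ ¬((((v ⊃ u) ≡ (v ≡ v)) ≡ ¬((u ⊃ u) ⊃ (w ≡ u))) ≡ ((w ⊃ (u ≡ u)) ≡ ((v ≡ ¬w) ≡ (w ⊃ u)))) = 1 ⊃ 2/5 = 2/5

2/5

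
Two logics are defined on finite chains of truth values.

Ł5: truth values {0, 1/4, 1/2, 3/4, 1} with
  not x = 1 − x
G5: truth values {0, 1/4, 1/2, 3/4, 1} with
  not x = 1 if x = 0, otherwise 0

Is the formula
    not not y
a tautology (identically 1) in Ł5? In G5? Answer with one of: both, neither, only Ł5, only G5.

In Ł5: at y = 0 the value is 0 — not a tautology.
In G5: at y = 0 the value is 0 — not a tautology.

neither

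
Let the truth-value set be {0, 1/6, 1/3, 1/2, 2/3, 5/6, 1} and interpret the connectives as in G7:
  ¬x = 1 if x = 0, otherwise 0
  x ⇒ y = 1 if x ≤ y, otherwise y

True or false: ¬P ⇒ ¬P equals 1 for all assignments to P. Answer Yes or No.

P = 0 ↦ 1
P = 1/6 ↦ 1
P = 1/3 ↦ 1
P = 1/2 ↦ 1
P = 2/3 ↦ 1
P = 5/6 ↦ 1
P = 1 ↦ 1
Every assignment gives a value ≥ 1.

Yes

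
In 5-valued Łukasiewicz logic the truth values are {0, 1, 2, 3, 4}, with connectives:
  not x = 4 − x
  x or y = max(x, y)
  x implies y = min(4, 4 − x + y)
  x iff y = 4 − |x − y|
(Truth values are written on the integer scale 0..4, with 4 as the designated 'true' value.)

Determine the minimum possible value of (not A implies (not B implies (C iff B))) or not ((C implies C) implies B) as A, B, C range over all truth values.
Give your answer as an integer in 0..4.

3

Take A = 0, B = 1, C = 3:
not A = not 0 = 4
not B = not 1 = 3
C iff B = 3 iff 1 = 2
not B implies (C iff B) = 3 implies 2 = 3
not A implies (not B implies (C iff B)) = 4 implies 3 = 3
C implies C = 3 implies 3 = 4
(C implies C) implies B = 4 implies 1 = 1
not ((C implies C) implies B) = not 1 = 3
(not A implies (not B implies (C iff B))) or not ((C implies C) implies B) = 3 or 3 = 3
No assignment yields a value below 3, so this is the minimum.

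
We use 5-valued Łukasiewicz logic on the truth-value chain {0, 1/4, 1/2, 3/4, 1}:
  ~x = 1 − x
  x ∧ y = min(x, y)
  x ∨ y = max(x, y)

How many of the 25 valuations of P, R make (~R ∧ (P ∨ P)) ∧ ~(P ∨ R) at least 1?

0

value 1/2: 3 assignments
value 1/4: 9 assignments
value 0: 13 assignments
So 0 of the 25 assignments meet the threshold.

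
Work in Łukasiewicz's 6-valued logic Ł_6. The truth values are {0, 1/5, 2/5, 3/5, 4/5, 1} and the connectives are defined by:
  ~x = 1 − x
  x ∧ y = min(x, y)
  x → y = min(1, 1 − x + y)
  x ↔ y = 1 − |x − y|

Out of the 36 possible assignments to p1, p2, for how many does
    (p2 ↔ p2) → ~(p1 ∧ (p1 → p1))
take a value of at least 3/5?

value 1: 6 assignments (counts)
value 4/5: 6 assignments (counts)
value 3/5: 6 assignments (counts)
value 2/5: 6 assignments
value 1/5: 6 assignments
value 0: 6 assignments
So 18 of the 36 assignments meet the threshold.

18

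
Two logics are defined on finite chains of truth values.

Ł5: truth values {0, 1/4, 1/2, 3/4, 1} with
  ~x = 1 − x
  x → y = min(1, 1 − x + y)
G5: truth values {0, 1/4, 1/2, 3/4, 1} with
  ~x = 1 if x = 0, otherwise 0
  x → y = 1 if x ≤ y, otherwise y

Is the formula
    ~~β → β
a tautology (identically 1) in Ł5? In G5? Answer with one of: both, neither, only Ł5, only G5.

In Ł5: every assignment gives 1 — tautology.
In G5: at β = 1/4 the value is 1/4 — not a tautology.

only Ł5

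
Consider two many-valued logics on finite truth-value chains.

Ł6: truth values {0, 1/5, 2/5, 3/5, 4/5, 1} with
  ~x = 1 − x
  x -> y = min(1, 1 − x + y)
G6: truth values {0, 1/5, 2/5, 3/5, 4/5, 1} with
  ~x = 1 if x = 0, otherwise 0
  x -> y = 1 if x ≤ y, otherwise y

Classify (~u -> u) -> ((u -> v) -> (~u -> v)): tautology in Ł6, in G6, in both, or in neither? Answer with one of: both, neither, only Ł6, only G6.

both

In Ł6: every assignment gives 1 — tautology.
In G6: every assignment gives 1 — tautology.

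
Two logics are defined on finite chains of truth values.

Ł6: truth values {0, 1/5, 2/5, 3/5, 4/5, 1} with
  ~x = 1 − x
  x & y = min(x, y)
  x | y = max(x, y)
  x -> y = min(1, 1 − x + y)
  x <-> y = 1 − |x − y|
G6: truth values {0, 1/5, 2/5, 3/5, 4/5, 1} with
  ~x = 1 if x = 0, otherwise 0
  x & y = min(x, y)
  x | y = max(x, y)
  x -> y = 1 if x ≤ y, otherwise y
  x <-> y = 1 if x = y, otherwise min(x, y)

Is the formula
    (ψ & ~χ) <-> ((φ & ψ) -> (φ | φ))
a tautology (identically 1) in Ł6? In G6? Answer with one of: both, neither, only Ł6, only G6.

neither

In Ł6: at φ = 0, ψ = 0, χ = 0 the value is 0 — not a tautology.
In G6: at φ = 0, ψ = 0, χ = 0 the value is 0 — not a tautology.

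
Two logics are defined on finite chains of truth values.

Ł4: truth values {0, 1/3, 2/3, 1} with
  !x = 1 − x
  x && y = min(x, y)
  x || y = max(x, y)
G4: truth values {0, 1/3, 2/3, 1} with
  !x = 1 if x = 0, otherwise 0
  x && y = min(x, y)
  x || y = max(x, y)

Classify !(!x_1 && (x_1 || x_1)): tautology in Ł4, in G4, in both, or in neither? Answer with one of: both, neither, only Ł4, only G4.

only G4

In Ł4: at x_1 = 1/3 the value is 2/3 — not a tautology.
In G4: every assignment gives 1 — tautology.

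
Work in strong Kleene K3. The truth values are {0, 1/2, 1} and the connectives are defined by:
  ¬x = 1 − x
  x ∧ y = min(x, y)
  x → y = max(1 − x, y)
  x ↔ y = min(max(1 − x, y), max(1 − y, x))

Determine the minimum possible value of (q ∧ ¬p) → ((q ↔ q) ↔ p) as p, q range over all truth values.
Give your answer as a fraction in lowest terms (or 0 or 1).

0

Take p = 0, q = 1:
¬p = ¬0 = 1
q ∧ ¬p = 1 ∧ 1 = 1
q ↔ q = 1 ↔ 1 = 1
(q ↔ q) ↔ p = 1 ↔ 0 = 0
(q ∧ ¬p) → ((q ↔ q) ↔ p) = 1 → 0 = 0
No assignment yields a value below 0, so this is the minimum.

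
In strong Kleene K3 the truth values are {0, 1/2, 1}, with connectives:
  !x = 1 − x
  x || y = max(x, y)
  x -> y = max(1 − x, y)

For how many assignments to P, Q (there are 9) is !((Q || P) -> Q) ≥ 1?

1

P = 0, Q = 0 ↦ 0  <
P = 0, Q = 1/2 ↦ 1/2  <
P = 0, Q = 1 ↦ 0  <
P = 1/2, Q = 0 ↦ 1/2  <
P = 1/2, Q = 1/2 ↦ 1/2  <
P = 1/2, Q = 1 ↦ 0  <
P = 1, Q = 0 ↦ 1  ≥
P = 1, Q = 1/2 ↦ 1/2  <
P = 1, Q = 1 ↦ 0  <
So 1 of the 9 assignments meets the threshold.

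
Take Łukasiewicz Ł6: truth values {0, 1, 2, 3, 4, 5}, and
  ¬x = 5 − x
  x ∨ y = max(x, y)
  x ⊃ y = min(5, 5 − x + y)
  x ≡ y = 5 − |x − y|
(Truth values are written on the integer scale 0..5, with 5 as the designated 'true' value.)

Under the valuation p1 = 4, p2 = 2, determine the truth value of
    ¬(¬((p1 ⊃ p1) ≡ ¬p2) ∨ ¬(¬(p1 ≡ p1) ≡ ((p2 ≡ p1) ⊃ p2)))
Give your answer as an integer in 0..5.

1

p1 ⊃ p1 = 4 ⊃ 4 = 5
¬p2 = ¬2 = 3
(p1 ⊃ p1) ≡ ¬p2 = 5 ≡ 3 = 3
¬((p1 ⊃ p1) ≡ ¬p2) = ¬3 = 2
p1 ≡ p1 = 4 ≡ 4 = 5
¬(p1 ≡ p1) = ¬5 = 0
p2 ≡ p1 = 2 ≡ 4 = 3
(p2 ≡ p1) ⊃ p2 = 3 ⊃ 2 = 4
¬(p1 ≡ p1) ≡ ((p2 ≡ p1) ⊃ p2) = 0 ≡ 4 = 1
¬(¬(p1 ≡ p1) ≡ ((p2 ≡ p1) ⊃ p2)) = ¬1 = 4
¬((p1 ⊃ p1) ≡ ¬p2) ∨ ¬(¬(p1 ≡ p1) ≡ ((p2 ≡ p1) ⊃ p2)) = 2 ∨ 4 = 4
¬(¬((p1 ⊃ p1) ≡ ¬p2) ∨ ¬(¬(p1 ≡ p1) ≡ ((p2 ≡ p1) ⊃ p2))) = ¬4 = 1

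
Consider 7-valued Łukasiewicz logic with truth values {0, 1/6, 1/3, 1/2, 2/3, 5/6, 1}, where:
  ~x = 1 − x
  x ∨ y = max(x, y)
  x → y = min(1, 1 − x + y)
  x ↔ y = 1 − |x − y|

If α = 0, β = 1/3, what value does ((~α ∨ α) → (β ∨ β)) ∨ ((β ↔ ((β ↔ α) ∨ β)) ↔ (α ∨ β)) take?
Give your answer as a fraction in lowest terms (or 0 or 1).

2/3

~α = ~0 = 1
~α ∨ α = 1 ∨ 0 = 1
β ∨ β = 1/3 ∨ 1/3 = 1/3
(~α ∨ α) → (β ∨ β) = 1 → 1/3 = 1/3
β ↔ α = 1/3 ↔ 0 = 2/3
(β ↔ α) ∨ β = 2/3 ∨ 1/3 = 2/3
β ↔ ((β ↔ α) ∨ β) = 1/3 ↔ 2/3 = 2/3
α ∨ β = 0 ∨ 1/3 = 1/3
(β ↔ ((β ↔ α) ∨ β)) ↔ (α ∨ β) = 2/3 ↔ 1/3 = 2/3
((~α ∨ α) → (β ∨ β)) ∨ ((β ↔ ((β ↔ α) ∨ β)) ↔ (α ∨ β)) = 1/3 ∨ 2/3 = 2/3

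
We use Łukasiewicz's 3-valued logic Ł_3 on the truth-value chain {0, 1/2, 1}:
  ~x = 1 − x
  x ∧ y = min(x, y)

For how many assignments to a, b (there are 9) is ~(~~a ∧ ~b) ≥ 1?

a = 0, b = 0 ↦ 1  ≥
a = 0, b = 1/2 ↦ 1  ≥
a = 0, b = 1 ↦ 1  ≥
a = 1/2, b = 0 ↦ 1/2  <
a = 1/2, b = 1/2 ↦ 1/2  <
a = 1/2, b = 1 ↦ 1  ≥
a = 1, b = 0 ↦ 0  <
a = 1, b = 1/2 ↦ 1/2  <
a = 1, b = 1 ↦ 1  ≥
So 5 of the 9 assignments meet the threshold.

5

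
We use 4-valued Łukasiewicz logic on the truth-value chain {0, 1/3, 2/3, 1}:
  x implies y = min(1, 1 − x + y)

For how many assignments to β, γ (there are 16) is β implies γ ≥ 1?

β = 0, γ = 0 ↦ 1  ≥
β = 0, γ = 1/3 ↦ 1  ≥
β = 0, γ = 2/3 ↦ 1  ≥
β = 0, γ = 1 ↦ 1  ≥
β = 1/3, γ = 0 ↦ 2/3  <
β = 1/3, γ = 1/3 ↦ 1  ≥
β = 1/3, γ = 2/3 ↦ 1  ≥
β = 1/3, γ = 1 ↦ 1  ≥
β = 2/3, γ = 0 ↦ 1/3  <
β = 2/3, γ = 1/3 ↦ 2/3  <
β = 2/3, γ = 2/3 ↦ 1  ≥
β = 2/3, γ = 1 ↦ 1  ≥
β = 1, γ = 0 ↦ 0  <
β = 1, γ = 1/3 ↦ 1/3  <
β = 1, γ = 2/3 ↦ 2/3  <
β = 1, γ = 1 ↦ 1  ≥
So 10 of the 16 assignments meet the threshold.

10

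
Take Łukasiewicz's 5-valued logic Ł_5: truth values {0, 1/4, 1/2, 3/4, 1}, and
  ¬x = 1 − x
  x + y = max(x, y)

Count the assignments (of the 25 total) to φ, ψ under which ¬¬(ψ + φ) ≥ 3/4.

value 1: 9 assignments (counts)
value 3/4: 7 assignments (counts)
value 1/2: 5 assignments
value 1/4: 3 assignments
value 0: 1 assignment
So 16 of the 25 assignments meet the threshold.

16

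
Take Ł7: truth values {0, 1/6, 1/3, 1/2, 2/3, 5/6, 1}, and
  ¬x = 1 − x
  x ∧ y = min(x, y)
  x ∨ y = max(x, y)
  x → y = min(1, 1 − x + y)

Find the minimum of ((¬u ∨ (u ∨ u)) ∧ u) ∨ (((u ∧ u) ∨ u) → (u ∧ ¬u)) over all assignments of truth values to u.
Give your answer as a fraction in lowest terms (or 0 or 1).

Take u = 2/3:
¬u = ¬2/3 = 1/3
u ∨ u = 2/3 ∨ 2/3 = 2/3
¬u ∨ (u ∨ u) = 1/3 ∨ 2/3 = 2/3
(¬u ∨ (u ∨ u)) ∧ u = 2/3 ∧ 2/3 = 2/3
u ∧ u = 2/3 ∧ 2/3 = 2/3
(u ∧ u) ∨ u = 2/3 ∨ 2/3 = 2/3
¬u = ¬2/3 = 1/3
u ∧ ¬u = 2/3 ∧ 1/3 = 1/3
((u ∧ u) ∨ u) → (u ∧ ¬u) = 2/3 → 1/3 = 2/3
((¬u ∨ (u ∨ u)) ∧ u) ∨ (((u ∧ u) ∨ u) → (u ∧ ¬u)) = 2/3 ∨ 2/3 = 2/3
No assignment yields a value below 2/3, so this is the minimum.

2/3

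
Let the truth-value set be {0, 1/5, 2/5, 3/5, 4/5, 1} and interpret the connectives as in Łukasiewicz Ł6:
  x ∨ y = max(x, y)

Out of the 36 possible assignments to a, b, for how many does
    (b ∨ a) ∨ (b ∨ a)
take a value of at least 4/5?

20

value 1: 11 assignments (counts)
value 4/5: 9 assignments (counts)
value 3/5: 7 assignments
value 2/5: 5 assignments
value 1/5: 3 assignments
value 0: 1 assignment
So 20 of the 36 assignments meet the threshold.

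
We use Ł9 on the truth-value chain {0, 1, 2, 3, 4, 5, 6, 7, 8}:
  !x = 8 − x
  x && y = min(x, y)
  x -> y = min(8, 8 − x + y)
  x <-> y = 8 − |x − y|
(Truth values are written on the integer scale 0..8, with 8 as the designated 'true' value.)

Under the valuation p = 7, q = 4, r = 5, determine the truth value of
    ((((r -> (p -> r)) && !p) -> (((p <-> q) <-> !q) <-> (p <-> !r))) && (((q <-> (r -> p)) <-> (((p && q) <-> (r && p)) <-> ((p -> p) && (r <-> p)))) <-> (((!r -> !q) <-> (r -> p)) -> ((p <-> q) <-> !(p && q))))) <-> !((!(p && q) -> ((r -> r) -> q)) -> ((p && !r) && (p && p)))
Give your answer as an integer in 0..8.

7

p -> r = 7 -> 5 = 6
r -> (p -> r) = 5 -> 6 = 8
!p = !7 = 1
(r -> (p -> r)) && !p = 8 && 1 = 1
p <-> q = 7 <-> 4 = 5
!q = !4 = 4
(p <-> q) <-> !q = 5 <-> 4 = 7
!r = !5 = 3
p <-> !r = 7 <-> 3 = 4
((p <-> q) <-> !q) <-> (p <-> !r) = 7 <-> 4 = 5
((r -> (p -> r)) && !p) -> (((p <-> q) <-> !q) <-> (p <-> !r)) = 1 -> 5 = 8
r -> p = 5 -> 7 = 8
q <-> (r -> p) = 4 <-> 8 = 4
p && q = 7 && 4 = 4
r && p = 5 && 7 = 5
(p && q) <-> (r && p) = 4 <-> 5 = 7
p -> p = 7 -> 7 = 8
r <-> p = 5 <-> 7 = 6
(p -> p) && (r <-> p) = 8 && 6 = 6
((p && q) <-> (r && p)) <-> ((p -> p) && (r <-> p)) = 7 <-> 6 = 7
(q <-> (r -> p)) <-> (((p && q) <-> (r && p)) <-> ((p -> p) && (r <-> p))) = 4 <-> 7 = 5
!r = !5 = 3
!q = !4 = 4
!r -> !q = 3 -> 4 = 8
r -> p = 5 -> 7 = 8
(!r -> !q) <-> (r -> p) = 8 <-> 8 = 8
p <-> q = 7 <-> 4 = 5
p && q = 7 && 4 = 4
!(p && q) = !4 = 4
(p <-> q) <-> !(p && q) = 5 <-> 4 = 7
((!r -> !q) <-> (r -> p)) -> ((p <-> q) <-> !(p && q)) = 8 -> 7 = 7
((q <-> (r -> p)) <-> (((p && q) <-> (r && p)) <-> ((p -> p) && (r <-> p)))) <-> (((!r -> !q) <-> (r -> p)) -> ((p <-> q) <-> !(p && q))) = 5 <-> 7 = 6
(((r -> (p -> r)) && !p) -> (((p <-> q) <-> !q) <-> (p <-> !r))) && (((q <-> (r -> p)) <-> (((p && q) <-> (r && p)) <-> ((p -> p) && (r <-> p)))) <-> (((!r -> !q) <-> (r -> p)) -> ((p <-> q) <-> !(p && q)))) = 8 && 6 = 6
p && q = 7 && 4 = 4
!(p && q) = !4 = 4
r -> r = 5 -> 5 = 8
(r -> r) -> q = 8 -> 4 = 4
!(p && q) -> ((r -> r) -> q) = 4 -> 4 = 8
!r = !5 = 3
p && !r = 7 && 3 = 3
p && p = 7 && 7 = 7
(p && !r) && (p && p) = 3 && 7 = 3
(!(p && q) -> ((r -> r) -> q)) -> ((p && !r) && (p && p)) = 8 -> 3 = 3
!((!(p && q) -> ((r -> r) -> q)) -> ((p && !r) && (p && p))) = !3 = 5
((((r -> (p -> r)) && !p) -> (((p <-> q) <-> !q) <-> (p <-> !r))) && (((q <-> (r -> p)) <-> (((p && q) <-> (r && p)) <-> ((p -> p) && (r <-> p)))) <-> (((!r -> !q) <-> (r -> p)) -> ((p <-> q) <-> !(p && q))))) <-> !((!(p && q) -> ((r -> r) -> q)) -> ((p && !r) && (p && p))) = 6 <-> 5 = 7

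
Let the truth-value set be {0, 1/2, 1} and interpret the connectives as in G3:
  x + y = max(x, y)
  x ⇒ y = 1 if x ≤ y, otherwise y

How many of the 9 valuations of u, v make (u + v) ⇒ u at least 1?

u = 0, v = 0 ↦ 1  ≥
u = 0, v = 1/2 ↦ 0  <
u = 0, v = 1 ↦ 0  <
u = 1/2, v = 0 ↦ 1  ≥
u = 1/2, v = 1/2 ↦ 1  ≥
u = 1/2, v = 1 ↦ 1/2  <
u = 1, v = 0 ↦ 1  ≥
u = 1, v = 1/2 ↦ 1  ≥
u = 1, v = 1 ↦ 1  ≥
So 6 of the 9 assignments meet the threshold.

6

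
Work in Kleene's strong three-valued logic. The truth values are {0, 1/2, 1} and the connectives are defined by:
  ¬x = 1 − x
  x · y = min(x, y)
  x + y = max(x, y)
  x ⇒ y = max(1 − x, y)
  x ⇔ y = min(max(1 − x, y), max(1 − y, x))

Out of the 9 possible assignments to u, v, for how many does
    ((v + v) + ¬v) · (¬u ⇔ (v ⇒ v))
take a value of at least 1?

u = 0, v = 0 ↦ 1  ≥
u = 0, v = 1/2 ↦ 1/2  <
u = 0, v = 1 ↦ 1  ≥
u = 1/2, v = 0 ↦ 1/2  <
u = 1/2, v = 1/2 ↦ 1/2  <
u = 1/2, v = 1 ↦ 1/2  <
u = 1, v = 0 ↦ 0  <
u = 1, v = 1/2 ↦ 1/2  <
u = 1, v = 1 ↦ 0  <
So 2 of the 9 assignments meet the threshold.

2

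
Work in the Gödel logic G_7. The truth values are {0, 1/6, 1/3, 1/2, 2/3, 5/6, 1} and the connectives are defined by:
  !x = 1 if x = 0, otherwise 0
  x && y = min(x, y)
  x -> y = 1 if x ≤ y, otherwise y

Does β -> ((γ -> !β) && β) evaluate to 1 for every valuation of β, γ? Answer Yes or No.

Counterexample: take β = 1/6, γ = 1/6.
!β = !1/6 = 0
γ -> !β = 1/6 -> 0 = 0
(γ -> !β) && β = 0 && 1/6 = 0
β -> ((γ -> !β) && β) = 1/6 -> 0 = 0
This gives 0 ≠ 1.

No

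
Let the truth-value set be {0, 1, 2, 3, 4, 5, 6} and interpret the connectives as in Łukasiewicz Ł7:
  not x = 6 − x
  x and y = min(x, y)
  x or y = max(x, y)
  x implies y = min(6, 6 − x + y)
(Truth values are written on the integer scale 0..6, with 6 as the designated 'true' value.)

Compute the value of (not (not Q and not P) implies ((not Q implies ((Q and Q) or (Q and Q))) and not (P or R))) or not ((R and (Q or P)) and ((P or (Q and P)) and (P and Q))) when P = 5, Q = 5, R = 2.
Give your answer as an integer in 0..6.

not Q = not 5 = 1
not P = not 5 = 1
not Q and not P = 1 and 1 = 1
not (not Q and not P) = not 1 = 5
not Q = not 5 = 1
Q and Q = 5 and 5 = 5
Q and Q = 5 and 5 = 5
(Q and Q) or (Q and Q) = 5 or 5 = 5
not Q implies ((Q and Q) or (Q and Q)) = 1 implies 5 = 6
P or R = 5 or 2 = 5
not (P or R) = not 5 = 1
(not Q implies ((Q and Q) or (Q and Q))) and not (P or R) = 6 and 1 = 1
not (not Q and not P) implies ((not Q implies ((Q and Q) or (Q and Q))) and not (P or R)) = 5 implies 1 = 2
Q or P = 5 or 5 = 5
R and (Q or P) = 2 and 5 = 2
Q and P = 5 and 5 = 5
P or (Q and P) = 5 or 5 = 5
P and Q = 5 and 5 = 5
(P or (Q and P)) and (P and Q) = 5 and 5 = 5
(R and (Q or P)) and ((P or (Q and P)) and (P and Q)) = 2 and 5 = 2
not ((R and (Q or P)) and ((P or (Q and P)) and (P and Q))) = not 2 = 4
(not (not Q and not P) implies ((not Q implies ((Q and Q) or (Q and Q))) and not (P or R))) or not ((R and (Q or P)) and ((P or (Q and P)) and (P and Q))) = 2 or 4 = 4

4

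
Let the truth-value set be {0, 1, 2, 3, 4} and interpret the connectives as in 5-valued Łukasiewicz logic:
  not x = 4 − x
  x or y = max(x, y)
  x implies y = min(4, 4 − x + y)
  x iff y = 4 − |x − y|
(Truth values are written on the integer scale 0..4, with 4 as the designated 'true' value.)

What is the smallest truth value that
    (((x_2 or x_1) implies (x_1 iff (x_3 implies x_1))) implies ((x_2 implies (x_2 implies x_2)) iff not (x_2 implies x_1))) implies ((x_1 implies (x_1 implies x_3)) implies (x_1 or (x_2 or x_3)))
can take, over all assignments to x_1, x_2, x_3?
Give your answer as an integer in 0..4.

Take x_1 = 0, x_2 = 2, x_3 = 0:
x_2 or x_1 = 2 or 0 = 2
x_3 implies x_1 = 0 implies 0 = 4
x_1 iff (x_3 implies x_1) = 0 iff 4 = 0
(x_2 or x_1) implies (x_1 iff (x_3 implies x_1)) = 2 implies 0 = 2
x_2 implies x_2 = 2 implies 2 = 4
x_2 implies (x_2 implies x_2) = 2 implies 4 = 4
x_2 implies x_1 = 2 implies 0 = 2
not (x_2 implies x_1) = not 2 = 2
(x_2 implies (x_2 implies x_2)) iff not (x_2 implies x_1) = 4 iff 2 = 2
((x_2 or x_1) implies (x_1 iff (x_3 implies x_1))) implies ((x_2 implies (x_2 implies x_2)) iff not (x_2 implies x_1)) = 2 implies 2 = 4
x_1 implies x_3 = 0 implies 0 = 4
x_1 implies (x_1 implies x_3) = 0 implies 4 = 4
x_2 or x_3 = 2 or 0 = 2
x_1 or (x_2 or x_3) = 0 or 2 = 2
(x_1 implies (x_1 implies x_3)) implies (x_1 or (x_2 or x_3)) = 4 implies 2 = 2
(((x_2 or x_1) implies (x_1 iff (x_3 implies x_1))) implies ((x_2 implies (x_2 implies x_2)) iff not (x_2 implies x_1))) implies ((x_1 implies (x_1 implies x_3)) implies (x_1 or (x_2 or x_3))) = 4 implies 2 = 2
No assignment yields a value below 2, so this is the minimum.

2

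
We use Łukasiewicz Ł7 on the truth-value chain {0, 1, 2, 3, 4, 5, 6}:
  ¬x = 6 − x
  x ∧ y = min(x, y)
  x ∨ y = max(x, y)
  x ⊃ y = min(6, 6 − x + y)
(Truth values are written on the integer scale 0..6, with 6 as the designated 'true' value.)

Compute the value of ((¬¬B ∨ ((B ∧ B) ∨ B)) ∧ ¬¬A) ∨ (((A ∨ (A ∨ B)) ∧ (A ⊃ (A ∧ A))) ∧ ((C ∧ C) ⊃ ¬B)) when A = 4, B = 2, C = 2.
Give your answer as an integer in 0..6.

4

¬B = ¬2 = 4
¬¬B = ¬4 = 2
B ∧ B = 2 ∧ 2 = 2
(B ∧ B) ∨ B = 2 ∨ 2 = 2
¬¬B ∨ ((B ∧ B) ∨ B) = 2 ∨ 2 = 2
¬A = ¬4 = 2
¬¬A = ¬2 = 4
(¬¬B ∨ ((B ∧ B) ∨ B)) ∧ ¬¬A = 2 ∧ 4 = 2
A ∨ B = 4 ∨ 2 = 4
A ∨ (A ∨ B) = 4 ∨ 4 = 4
A ∧ A = 4 ∧ 4 = 4
A ⊃ (A ∧ A) = 4 ⊃ 4 = 6
(A ∨ (A ∨ B)) ∧ (A ⊃ (A ∧ A)) = 4 ∧ 6 = 4
C ∧ C = 2 ∧ 2 = 2
¬B = ¬2 = 4
(C ∧ C) ⊃ ¬B = 2 ⊃ 4 = 6
((A ∨ (A ∨ B)) ∧ (A ⊃ (A ∧ A))) ∧ ((C ∧ C) ⊃ ¬B) = 4 ∧ 6 = 4
((¬¬B ∨ ((B ∧ B) ∨ B)) ∧ ¬¬A) ∨ (((A ∨ (A ∨ B)) ∧ (A ⊃ (A ∧ A))) ∧ ((C ∧ C) ⊃ ¬B)) = 2 ∨ 4 = 4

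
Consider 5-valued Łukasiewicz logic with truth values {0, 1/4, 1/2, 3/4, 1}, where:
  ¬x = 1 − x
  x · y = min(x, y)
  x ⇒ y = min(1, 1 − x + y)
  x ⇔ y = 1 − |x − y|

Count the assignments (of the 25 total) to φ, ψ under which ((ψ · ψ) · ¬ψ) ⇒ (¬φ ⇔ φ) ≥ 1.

value 1: 19 assignments (counts)
value 3/4: 4 assignments
value 1/2: 2 assignments
So 19 of the 25 assignments meet the threshold.

19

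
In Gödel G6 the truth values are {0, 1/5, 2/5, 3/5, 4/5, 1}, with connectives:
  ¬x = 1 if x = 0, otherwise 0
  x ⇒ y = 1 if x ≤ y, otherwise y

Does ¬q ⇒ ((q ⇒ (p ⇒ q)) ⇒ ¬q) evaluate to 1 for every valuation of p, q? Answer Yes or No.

Yes

At p = 3/5, q = 1, for instance:
¬q = ¬1 = 0
p ⇒ q = 3/5 ⇒ 1 = 1
q ⇒ (p ⇒ q) = 1 ⇒ 1 = 1
(q ⇒ (p ⇒ q)) ⇒ ¬q = 1 ⇒ 0 = 0
¬q ⇒ ((q ⇒ (p ⇒ q)) ⇒ ¬q) = 0 ⇒ 0 = 1
and checking the remaining 35 assignments likewise gives ≥ 1 in every case.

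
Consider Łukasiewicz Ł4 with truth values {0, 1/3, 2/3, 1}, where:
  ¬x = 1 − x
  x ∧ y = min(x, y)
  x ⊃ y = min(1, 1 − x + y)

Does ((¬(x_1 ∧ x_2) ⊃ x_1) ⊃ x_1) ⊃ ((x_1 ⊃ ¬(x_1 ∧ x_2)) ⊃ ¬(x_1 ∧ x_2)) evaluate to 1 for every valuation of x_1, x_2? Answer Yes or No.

Yes

x_1 = 0, x_2 = 0 ↦ 1
x_1 = 0, x_2 = 1/3 ↦ 1
x_1 = 0, x_2 = 2/3 ↦ 1
x_1 = 0, x_2 = 1 ↦ 1
x_1 = 1/3, x_2 = 0 ↦ 1
x_1 = 1/3, x_2 = 1/3 ↦ 1
x_1 = 1/3, x_2 = 2/3 ↦ 1
x_1 = 1/3, x_2 = 1 ↦ 1
x_1 = 2/3, x_2 = 0 ↦ 1
x_1 = 2/3, x_2 = 1/3 ↦ 1
x_1 = 2/3, x_2 = 2/3 ↦ 1
x_1 = 2/3, x_2 = 1 ↦ 1
x_1 = 1, x_2 = 0 ↦ 1
x_1 = 1, x_2 = 1/3 ↦ 1
x_1 = 1, x_2 = 2/3 ↦ 1
x_1 = 1, x_2 = 1 ↦ 1
Every assignment gives a value ≥ 1.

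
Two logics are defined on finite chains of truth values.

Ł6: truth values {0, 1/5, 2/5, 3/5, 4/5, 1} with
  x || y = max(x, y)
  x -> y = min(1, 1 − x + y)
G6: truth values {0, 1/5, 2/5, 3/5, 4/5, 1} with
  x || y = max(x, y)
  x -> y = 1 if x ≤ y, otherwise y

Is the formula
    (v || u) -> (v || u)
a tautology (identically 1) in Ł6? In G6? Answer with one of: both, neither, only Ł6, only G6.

In Ł6: every assignment gives 1 — tautology.
In G6: every assignment gives 1 — tautology.

both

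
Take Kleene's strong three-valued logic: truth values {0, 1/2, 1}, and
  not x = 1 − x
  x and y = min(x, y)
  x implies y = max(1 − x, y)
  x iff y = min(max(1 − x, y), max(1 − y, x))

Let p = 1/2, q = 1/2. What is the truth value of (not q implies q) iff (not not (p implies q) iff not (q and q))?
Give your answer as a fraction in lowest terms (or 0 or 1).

1/2

not q = not 1/2 = 1/2
not q implies q = 1/2 implies 1/2 = 1/2
p implies q = 1/2 implies 1/2 = 1/2
not (p implies q) = not 1/2 = 1/2
not not (p implies q) = not 1/2 = 1/2
q and q = 1/2 and 1/2 = 1/2
not (q and q) = not 1/2 = 1/2
not not (p implies q) iff not (q and q) = 1/2 iff 1/2 = 1/2
(not q implies q) iff (not not (p implies q) iff not (q and q)) = 1/2 iff 1/2 = 1/2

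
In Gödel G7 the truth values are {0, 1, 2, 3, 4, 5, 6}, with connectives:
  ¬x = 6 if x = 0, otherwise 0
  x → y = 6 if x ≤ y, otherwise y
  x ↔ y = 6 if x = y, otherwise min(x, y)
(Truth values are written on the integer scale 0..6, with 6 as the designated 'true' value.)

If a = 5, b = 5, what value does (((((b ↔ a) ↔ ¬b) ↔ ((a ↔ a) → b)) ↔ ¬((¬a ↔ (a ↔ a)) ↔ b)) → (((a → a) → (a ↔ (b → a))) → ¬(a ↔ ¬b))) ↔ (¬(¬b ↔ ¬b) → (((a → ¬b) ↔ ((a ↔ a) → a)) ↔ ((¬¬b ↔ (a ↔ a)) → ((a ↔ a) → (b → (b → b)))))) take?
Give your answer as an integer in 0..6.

6

b ↔ a = 5 ↔ 5 = 6
¬b = ¬5 = 0
(b ↔ a) ↔ ¬b = 6 ↔ 0 = 0
a ↔ a = 5 ↔ 5 = 6
(a ↔ a) → b = 6 → 5 = 5
((b ↔ a) ↔ ¬b) ↔ ((a ↔ a) → b) = 0 ↔ 5 = 0
¬a = ¬5 = 0
a ↔ a = 5 ↔ 5 = 6
¬a ↔ (a ↔ a) = 0 ↔ 6 = 0
(¬a ↔ (a ↔ a)) ↔ b = 0 ↔ 5 = 0
¬((¬a ↔ (a ↔ a)) ↔ b) = ¬0 = 6
(((b ↔ a) ↔ ¬b) ↔ ((a ↔ a) → b)) ↔ ¬((¬a ↔ (a ↔ a)) ↔ b) = 0 ↔ 6 = 0
a → a = 5 → 5 = 6
b → a = 5 → 5 = 6
a ↔ (b → a) = 5 ↔ 6 = 5
(a → a) → (a ↔ (b → a)) = 6 → 5 = 5
¬b = ¬5 = 0
a ↔ ¬b = 5 ↔ 0 = 0
¬(a ↔ ¬b) = ¬0 = 6
((a → a) → (a ↔ (b → a))) → ¬(a ↔ ¬b) = 5 → 6 = 6
((((b ↔ a) ↔ ¬b) ↔ ((a ↔ a) → b)) ↔ ¬((¬a ↔ (a ↔ a)) ↔ b)) → (((a → a) → (a ↔ (b → a))) → ¬(a ↔ ¬b)) = 0 → 6 = 6
¬b = ¬5 = 0
¬b = ¬5 = 0
¬b ↔ ¬b = 0 ↔ 0 = 6
¬(¬b ↔ ¬b) = ¬6 = 0
¬b = ¬5 = 0
a → ¬b = 5 → 0 = 0
a ↔ a = 5 ↔ 5 = 6
(a ↔ a) → a = 6 → 5 = 5
(a → ¬b) ↔ ((a ↔ a) → a) = 0 ↔ 5 = 0
¬b = ¬5 = 0
¬¬b = ¬0 = 6
a ↔ a = 5 ↔ 5 = 6
¬¬b ↔ (a ↔ a) = 6 ↔ 6 = 6
a ↔ a = 5 ↔ 5 = 6
b → b = 5 → 5 = 6
b → (b → b) = 5 → 6 = 6
(a ↔ a) → (b → (b → b)) = 6 → 6 = 6
(¬¬b ↔ (a ↔ a)) → ((a ↔ a) → (b → (b → b))) = 6 → 6 = 6
((a → ¬b) ↔ ((a ↔ a) → a)) ↔ ((¬¬b ↔ (a ↔ a)) → ((a ↔ a) → (b → (b → b)))) = 0 ↔ 6 = 0
¬(¬b ↔ ¬b) → (((a → ¬b) ↔ ((a ↔ a) → a)) ↔ ((¬¬b ↔ (a ↔ a)) → ((a ↔ a) → (b → (b → b))))) = 0 → 0 = 6
(((((b ↔ a) ↔ ¬b) ↔ ((a ↔ a) → b)) ↔ ¬((¬a ↔ (a ↔ a)) ↔ b)) → (((a → a) → (a ↔ (b → a))) → ¬(a ↔ ¬b))) ↔ (¬(¬b ↔ ¬b) → (((a → ¬b) ↔ ((a ↔ a) → a)) ↔ ((¬¬b ↔ (a ↔ a)) → ((a ↔ a) → (b → (b → b)))))) = 6 ↔ 6 = 6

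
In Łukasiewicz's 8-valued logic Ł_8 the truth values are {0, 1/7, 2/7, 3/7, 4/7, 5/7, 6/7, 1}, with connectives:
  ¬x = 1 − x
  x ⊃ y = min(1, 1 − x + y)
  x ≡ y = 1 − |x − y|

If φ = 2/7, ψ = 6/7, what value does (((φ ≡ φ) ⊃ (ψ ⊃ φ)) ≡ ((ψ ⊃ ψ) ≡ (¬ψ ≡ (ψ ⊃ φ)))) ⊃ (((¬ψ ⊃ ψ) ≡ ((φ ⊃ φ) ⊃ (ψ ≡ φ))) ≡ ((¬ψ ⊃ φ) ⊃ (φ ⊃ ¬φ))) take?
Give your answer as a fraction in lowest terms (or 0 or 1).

5/7

φ ≡ φ = 2/7 ≡ 2/7 = 1
ψ ⊃ φ = 6/7 ⊃ 2/7 = 3/7
(φ ≡ φ) ⊃ (ψ ⊃ φ) = 1 ⊃ 3/7 = 3/7
ψ ⊃ ψ = 6/7 ⊃ 6/7 = 1
¬ψ = ¬6/7 = 1/7
ψ ⊃ φ = 6/7 ⊃ 2/7 = 3/7
¬ψ ≡ (ψ ⊃ φ) = 1/7 ≡ 3/7 = 5/7
(ψ ⊃ ψ) ≡ (¬ψ ≡ (ψ ⊃ φ)) = 1 ≡ 5/7 = 5/7
((φ ≡ φ) ⊃ (ψ ⊃ φ)) ≡ ((ψ ⊃ ψ) ≡ (¬ψ ≡ (ψ ⊃ φ))) = 3/7 ≡ 5/7 = 5/7
¬ψ = ¬6/7 = 1/7
¬ψ ⊃ ψ = 1/7 ⊃ 6/7 = 1
φ ⊃ φ = 2/7 ⊃ 2/7 = 1
ψ ≡ φ = 6/7 ≡ 2/7 = 3/7
(φ ⊃ φ) ⊃ (ψ ≡ φ) = 1 ⊃ 3/7 = 3/7
(¬ψ ⊃ ψ) ≡ ((φ ⊃ φ) ⊃ (ψ ≡ φ)) = 1 ≡ 3/7 = 3/7
¬ψ = ¬6/7 = 1/7
¬ψ ⊃ φ = 1/7 ⊃ 2/7 = 1
¬φ = ¬2/7 = 5/7
φ ⊃ ¬φ = 2/7 ⊃ 5/7 = 1
(¬ψ ⊃ φ) ⊃ (φ ⊃ ¬φ) = 1 ⊃ 1 = 1
((¬ψ ⊃ ψ) ≡ ((φ ⊃ φ) ⊃ (ψ ≡ φ))) ≡ ((¬ψ ⊃ φ) ⊃ (φ ⊃ ¬φ)) = 3/7 ≡ 1 = 3/7
(((φ ≡ φ) ⊃ (ψ ⊃ φ)) ≡ ((ψ ⊃ ψ) ≡ (¬ψ ≡ (ψ ⊃ φ)))) ⊃ (((¬ψ ⊃ ψ) ≡ ((φ ⊃ φ) ⊃ (ψ ≡ φ))) ≡ ((¬ψ ⊃ φ) ⊃ (φ ⊃ ¬φ))) = 5/7 ⊃ 3/7 = 5/7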